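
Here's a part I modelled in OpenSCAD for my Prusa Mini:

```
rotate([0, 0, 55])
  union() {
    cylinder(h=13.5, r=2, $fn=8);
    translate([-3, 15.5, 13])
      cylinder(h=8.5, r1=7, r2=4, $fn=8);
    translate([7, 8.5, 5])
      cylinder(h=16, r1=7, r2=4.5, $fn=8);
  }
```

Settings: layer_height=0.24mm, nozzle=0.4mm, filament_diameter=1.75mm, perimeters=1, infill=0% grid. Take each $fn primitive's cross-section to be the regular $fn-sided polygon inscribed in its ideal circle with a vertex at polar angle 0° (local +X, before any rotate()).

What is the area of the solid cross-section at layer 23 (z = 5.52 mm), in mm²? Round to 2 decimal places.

At z = 5.52 mm: the r=2 cylinder contributes a regular 8-gon of circumradius 2 (area = (8/2)·2.000²·sin(360°/8) = 11.31 mm²); the cone at (-3, 15.5) is not intersected at this z (z outside [13, 21.5]); the cone at (7, 8.5) contributes a regular 8-gon of circumradius 6.919 (interpolated between r1=7 and r2=4.5 at t=0.032) (area = (8/2)·6.919²·sin(360°/8) = 135.39 mm²); Combining (union): the 2 present regions are separate (no shared area or edge), so areas and boundary lengths simply add and each stays a separate island — area = 146.71 mm²; (whole slice rotated 55° about Z — lengths, areas and connectivity unchanged). Overall, the cross-section has 2 separate islands. Net area = 146.71 mm².

146.71 mm²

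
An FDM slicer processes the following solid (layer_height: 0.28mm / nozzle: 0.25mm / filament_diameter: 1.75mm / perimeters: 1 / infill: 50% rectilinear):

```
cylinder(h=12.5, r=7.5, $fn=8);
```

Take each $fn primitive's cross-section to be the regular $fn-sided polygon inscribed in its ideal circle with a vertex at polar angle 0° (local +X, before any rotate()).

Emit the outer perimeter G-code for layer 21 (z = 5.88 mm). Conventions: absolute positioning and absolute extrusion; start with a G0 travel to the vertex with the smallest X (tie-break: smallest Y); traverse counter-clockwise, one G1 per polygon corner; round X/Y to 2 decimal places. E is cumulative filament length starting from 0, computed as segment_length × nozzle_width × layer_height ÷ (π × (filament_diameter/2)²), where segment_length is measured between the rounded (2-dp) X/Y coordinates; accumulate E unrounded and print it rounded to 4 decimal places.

At z = 5.88 mm: the r=7.5 cylinder gives a regular 8-gon of circumradius 7.5 (constant along its height). The outline is a single polygon with 8 vertices. Extrusion per mm of travel: 0.25 × 0.28 / (π × 0.875²) = 0.029103. Accumulating E over each segment gives final E = 1.3360.

G0 X-7.50 Y0.00 Z5.88
G1 X-5.30 Y-5.30 E0.1670
G1 X0.00 Y-7.50 E0.3340
G1 X5.30 Y-5.30 E0.5010
G1 X7.50 Y0.00 E0.6680
G1 X5.30 Y5.30 E0.8350
G1 X0.00 Y7.50 E1.0020
G1 X-5.30 Y5.30 E1.1690
G1 X-7.50 Y0.00 E1.3360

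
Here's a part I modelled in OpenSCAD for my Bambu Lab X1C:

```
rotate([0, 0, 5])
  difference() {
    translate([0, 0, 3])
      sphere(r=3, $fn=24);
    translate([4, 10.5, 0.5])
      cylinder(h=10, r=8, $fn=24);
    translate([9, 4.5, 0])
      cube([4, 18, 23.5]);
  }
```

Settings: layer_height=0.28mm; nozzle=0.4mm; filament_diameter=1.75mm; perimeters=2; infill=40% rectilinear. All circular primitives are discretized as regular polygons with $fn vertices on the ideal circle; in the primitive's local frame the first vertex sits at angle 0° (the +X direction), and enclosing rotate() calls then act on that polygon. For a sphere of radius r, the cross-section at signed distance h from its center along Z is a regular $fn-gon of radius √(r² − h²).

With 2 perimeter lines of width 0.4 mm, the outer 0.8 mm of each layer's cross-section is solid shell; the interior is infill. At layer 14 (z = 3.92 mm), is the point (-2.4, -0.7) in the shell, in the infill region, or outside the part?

shell

At z = 3.92 mm: the r=3 sphere slices to a regular 24-gon of circumradius 2.855 (√(r²−h²) with h=0.92 from center); the cylinder at (4, 10.5): section is a regular 24-gon, circumradius r=8; the cube at (9, 4.5) (footprint 4×18) is included at this height; Taking the first minus the rest: starting from the r=3 sphere, the r=8 cylinder at (4, 10.5) misses the remaining region (no effect); the 4×18 cube at (9, 4.5) misses the remaining region (no effect) — 1 connected region; (whole slice rotated 5° about Z — lengths, areas and connectivity unchanged). Overall, the cross-section is a single solid region. Undo the 5° rotation: the query point maps to (-2.452, -0.488) in the un-rotated model frame. The nearest boundary edge runs (-2.76, -0.74)→(-2.86, 0.00); distance from the point to it = 0.34 mm. The point is inside the cross-section, 0.34 mm from the nearest boundary — within the 0.8 mm shell band (2 × 0.4).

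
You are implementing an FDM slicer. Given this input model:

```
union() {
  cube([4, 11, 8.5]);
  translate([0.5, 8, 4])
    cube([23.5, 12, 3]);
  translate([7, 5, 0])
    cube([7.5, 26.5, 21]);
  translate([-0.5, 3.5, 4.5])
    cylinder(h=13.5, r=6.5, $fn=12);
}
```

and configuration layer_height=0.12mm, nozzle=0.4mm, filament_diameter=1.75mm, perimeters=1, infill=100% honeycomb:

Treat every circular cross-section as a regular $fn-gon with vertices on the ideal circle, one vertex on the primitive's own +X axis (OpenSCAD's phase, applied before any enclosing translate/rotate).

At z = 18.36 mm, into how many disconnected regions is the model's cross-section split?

At z = 18.36 mm: the cube does not reach this height (z outside [0, 8.5]); the cube at (0.5, 8) is not intersected at this z (z outside [4, 7]); the 7.5×26.5 cube at (7, 5) contributes its full rectangle; the cylinder at (-0.5, 3.5) is not intersected at this z (z outside [4.5, 18]); Merging all regions: only the 7.5×26.5 cube at (7, 5) is present, so the union is just that shape — 1 connected region. The result has 1 disconnected region.

1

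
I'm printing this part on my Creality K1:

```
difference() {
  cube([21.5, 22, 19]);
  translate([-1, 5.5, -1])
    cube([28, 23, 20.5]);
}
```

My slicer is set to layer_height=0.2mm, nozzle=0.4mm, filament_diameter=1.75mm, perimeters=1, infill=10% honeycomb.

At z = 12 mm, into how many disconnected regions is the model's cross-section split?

1

At z = 12 mm: the cube (footprint 21.5×22) is included at this height; the 28×23 cube at (-1, 5.5) contributes its full rectangle; After the difference (first − rest): starting from the 21.5×22 cube, the 28×23 cube at (-1, 5.5) partially overlaps it — only the 354.75 mm² overlap (of its 644.00 mm²) is removed, clipping the outline — 1 connected region. The result has 1 disconnected region.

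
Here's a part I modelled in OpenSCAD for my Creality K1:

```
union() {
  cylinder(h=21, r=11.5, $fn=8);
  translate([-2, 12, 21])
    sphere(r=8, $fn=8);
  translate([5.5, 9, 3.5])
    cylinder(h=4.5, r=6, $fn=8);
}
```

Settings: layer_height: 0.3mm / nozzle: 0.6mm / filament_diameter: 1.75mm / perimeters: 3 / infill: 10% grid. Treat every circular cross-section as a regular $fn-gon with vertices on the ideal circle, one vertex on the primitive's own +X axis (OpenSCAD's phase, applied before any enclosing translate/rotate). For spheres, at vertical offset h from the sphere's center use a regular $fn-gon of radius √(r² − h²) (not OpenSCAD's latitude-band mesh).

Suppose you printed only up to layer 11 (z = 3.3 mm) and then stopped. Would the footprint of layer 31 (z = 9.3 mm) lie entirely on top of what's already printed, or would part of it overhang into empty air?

Compare the two slices. At z = 3.3: the r=11.5 cylinder contributes a regular 8-gon of circumradius 11.5 (area = (8/2)·11.500²·sin(360°/8) = 374.06 mm²); the sphere at (-2, 12) is absent (|z−center|=17.700 > r=8); the cylinder at (5.5, 9) is not intersected at this z (z outside [3.5, 8]); Merging all regions: only the r=11.5 cylinder is present, so the union is just that shape — area = 374.06 mm². At z = 9.3: the cylinder: section is a regular 8-gon, circumradius r=11.5 (area = (8/2)·11.500²·sin(360°/8) = 374.06 mm²); the sphere at (-2, 12) does not reach this height (|z−center|=11.700 > r=8); the cylinder at (5.5, 9) is not intersected at this z (z outside [3.5, 8]); Merging all regions: only the r=11.5 cylinder is present, so the union is just that shape — area = 374.06 mm². Checking containment: the cross-section at z = 9.3 is a subset of the cross-section at z = 3.3.

entirely on top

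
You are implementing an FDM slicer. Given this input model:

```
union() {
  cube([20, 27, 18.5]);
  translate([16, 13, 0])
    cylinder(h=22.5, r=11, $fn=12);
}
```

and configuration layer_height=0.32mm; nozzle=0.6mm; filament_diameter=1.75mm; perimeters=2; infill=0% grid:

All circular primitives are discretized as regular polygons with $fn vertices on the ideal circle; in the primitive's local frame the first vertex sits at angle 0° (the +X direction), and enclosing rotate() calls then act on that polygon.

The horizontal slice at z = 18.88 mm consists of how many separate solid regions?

1

At z = 18.88 mm: the cube is not intersected at this z (z outside [0, 18.5]); the r=11 cylinder at (16, 13) gives a regular 12-gon of circumradius 11 (constant along its height); Taking the union: only the r=11 cylinder at (16, 13) is present, so the union is just that shape — 1 connected region. The result has 1 disconnected region.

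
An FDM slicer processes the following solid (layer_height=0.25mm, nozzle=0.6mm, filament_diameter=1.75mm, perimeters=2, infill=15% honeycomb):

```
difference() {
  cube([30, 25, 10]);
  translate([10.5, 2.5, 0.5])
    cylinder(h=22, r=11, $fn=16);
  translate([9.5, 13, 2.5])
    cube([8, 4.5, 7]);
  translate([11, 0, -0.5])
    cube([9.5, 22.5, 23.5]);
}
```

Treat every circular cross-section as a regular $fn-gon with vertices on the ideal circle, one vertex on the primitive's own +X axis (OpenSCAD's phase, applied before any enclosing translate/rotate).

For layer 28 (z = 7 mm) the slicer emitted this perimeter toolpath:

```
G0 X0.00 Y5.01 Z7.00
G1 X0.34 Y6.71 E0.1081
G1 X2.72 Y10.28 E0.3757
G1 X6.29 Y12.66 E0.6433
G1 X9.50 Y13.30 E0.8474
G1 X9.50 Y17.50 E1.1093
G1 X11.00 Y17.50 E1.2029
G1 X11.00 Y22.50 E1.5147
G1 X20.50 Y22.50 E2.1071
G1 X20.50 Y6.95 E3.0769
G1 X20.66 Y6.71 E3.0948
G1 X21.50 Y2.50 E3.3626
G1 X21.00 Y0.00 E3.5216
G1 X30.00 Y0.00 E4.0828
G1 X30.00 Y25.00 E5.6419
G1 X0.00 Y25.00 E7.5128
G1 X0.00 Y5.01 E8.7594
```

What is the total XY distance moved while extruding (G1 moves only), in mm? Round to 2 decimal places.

Sum the Euclidean lengths of each G1 segment: total = 140.46 mm.

140.46 mm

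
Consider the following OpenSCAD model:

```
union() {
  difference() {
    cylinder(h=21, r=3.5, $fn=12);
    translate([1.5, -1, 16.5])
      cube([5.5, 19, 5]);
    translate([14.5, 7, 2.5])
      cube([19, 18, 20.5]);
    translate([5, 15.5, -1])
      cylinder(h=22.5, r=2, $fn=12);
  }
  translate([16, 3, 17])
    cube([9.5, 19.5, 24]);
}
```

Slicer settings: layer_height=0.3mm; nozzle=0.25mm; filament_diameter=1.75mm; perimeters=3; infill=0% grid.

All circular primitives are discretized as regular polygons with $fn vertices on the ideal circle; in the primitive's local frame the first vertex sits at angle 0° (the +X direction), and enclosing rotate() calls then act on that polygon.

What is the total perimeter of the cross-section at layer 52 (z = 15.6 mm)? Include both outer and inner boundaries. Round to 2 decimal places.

At z = 15.6 mm: the r=3.5 cylinder contributes a regular 12-gon of circumradius 3.5 (perimeter = 2·12·3.500·sin(180°/12) = 21.74 mm); the cube at (1.5, -1) is absent (z outside [16.5, 21.5]); the 19×18 cube at (14.5, 7) contributes its full rectangle (perimeter 74.00 mm); the r=2 cylinder at (5, 15.5) gives a regular 12-gon of circumradius 2 (constant along its height) (perimeter = 2·12·2.000·sin(180°/12) = 12.42 mm); Taking the first minus the rest: starting from the r=3.5 cylinder, the 19×18 cube at (14.5, 7) misses the remaining region (no effect); the r=2 cylinder at (5, 15.5) misses the remaining region (no effect) — boundary = 21.74 mm; the cube at (16, 3) is not intersected at this z (z outside [17, 41]); Merging all regions: only that combined region is present, so the union is just that shape — boundary = 21.74 mm. Overall, the cross-section is a single solid region. Total boundary length (outer) = 21.74 mm.

21.74 mm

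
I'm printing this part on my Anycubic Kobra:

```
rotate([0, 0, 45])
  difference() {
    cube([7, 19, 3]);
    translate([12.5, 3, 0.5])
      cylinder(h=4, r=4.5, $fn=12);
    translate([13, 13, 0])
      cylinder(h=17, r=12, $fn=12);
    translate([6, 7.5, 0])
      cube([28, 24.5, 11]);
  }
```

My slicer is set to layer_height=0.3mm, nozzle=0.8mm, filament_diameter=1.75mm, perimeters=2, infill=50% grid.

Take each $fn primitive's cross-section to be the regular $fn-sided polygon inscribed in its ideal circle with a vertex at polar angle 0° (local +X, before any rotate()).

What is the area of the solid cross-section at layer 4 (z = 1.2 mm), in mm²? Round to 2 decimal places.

At z = 1.2 mm: the cube (footprint 7×19) is included at this height (area 133.00 mm²); the cylinder at (12.5, 3): section is a regular 12-gon, circumradius r=4.5 (area = (12/2)·4.500²·sin(360°/12) = 60.75 mm²); the cylinder at (13, 13): section is a regular 12-gon, circumradius r=12 (area = (12/2)·12.000²·sin(360°/12) = 432.00 mm²); the 28×24.5 cube at (6, 7.5) contributes its full rectangle (area 686.00 mm²); After the difference (first − rest): starting from the 7×19 cube (133.00 mm²), the r=4.5 cylinder at (12.5, 3) misses the remaining region (no effect); the r=12 cylinder at (13, 13) partially overlaps it — only the 72.00 mm² overlap (of its 432.00 mm²) is removed, clipping the outline; the 28×24.5 cube at (6, 7.5) misses the remaining region (no effect) — area = 61.00 mm²; (whole slice rotated 45° about Z — lengths, areas and connectivity unchanged). Overall, the cross-section is a single solid region. Net area = 61.00 mm².

61.00 mm²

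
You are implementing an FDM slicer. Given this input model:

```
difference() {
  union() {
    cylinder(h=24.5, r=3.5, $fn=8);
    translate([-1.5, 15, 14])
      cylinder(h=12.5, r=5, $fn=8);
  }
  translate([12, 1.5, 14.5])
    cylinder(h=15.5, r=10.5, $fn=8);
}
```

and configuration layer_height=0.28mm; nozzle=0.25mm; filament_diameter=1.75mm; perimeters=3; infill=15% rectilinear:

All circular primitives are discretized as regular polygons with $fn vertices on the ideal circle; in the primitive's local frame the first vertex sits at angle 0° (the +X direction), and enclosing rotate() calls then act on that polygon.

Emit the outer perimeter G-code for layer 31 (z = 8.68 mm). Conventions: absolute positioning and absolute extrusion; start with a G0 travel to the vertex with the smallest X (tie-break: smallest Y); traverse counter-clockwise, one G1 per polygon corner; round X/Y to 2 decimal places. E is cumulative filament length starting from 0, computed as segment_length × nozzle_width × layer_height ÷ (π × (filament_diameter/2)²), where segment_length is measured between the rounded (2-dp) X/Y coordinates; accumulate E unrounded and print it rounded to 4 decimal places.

G0 X-3.50 Y0.00 Z8.68
G1 X-2.47 Y-2.47 E0.0779
G1 X0.00 Y-3.50 E0.1558
G1 X2.47 Y-2.47 E0.2336
G1 X3.50 Y0.00 E0.3115
G1 X2.47 Y2.47 E0.3894
G1 X0.00 Y3.50 E0.4673
G1 X-2.47 Y2.47 E0.5452
G1 X-3.50 Y0.00 E0.6231

At z = 8.68 mm: the cylinder: section is a regular 8-gon, circumradius r=3.5; the cylinder at (-1.5, 15) is absent (z outside [14, 26.5]); Merging all regions: only the r=3.5 cylinder is present, so the union is just that shape — 1 connected region; the cylinder at (12, 1.5) does not reach this height (z outside [14.5, 30]); Taking the first minus the rest: none of the subtracted shapes is present at this height, so that combined region is unchanged — 1 connected region. The outline is a single polygon with 8 vertices. Extrusion per mm of travel: 0.25 × 0.28 / (π × 0.875²) = 0.029103. Accumulating E over each segment gives final E = 0.6231.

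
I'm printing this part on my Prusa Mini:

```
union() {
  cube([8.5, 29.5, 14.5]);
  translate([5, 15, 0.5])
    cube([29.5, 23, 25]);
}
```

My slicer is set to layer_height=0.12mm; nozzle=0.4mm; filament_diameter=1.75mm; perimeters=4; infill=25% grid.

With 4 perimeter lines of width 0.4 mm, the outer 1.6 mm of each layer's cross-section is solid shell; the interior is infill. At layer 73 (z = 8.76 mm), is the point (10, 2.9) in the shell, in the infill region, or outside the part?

outside

At z = 8.76 mm: the 8.5×29.5 cube contributes its full rectangle; the cube at (5, 15) (footprint 29.5×23) is included at this height; Merging all regions: the regions partially overlap (shared area 50.75 mm²), so overlapping operands fuse into one piece — 1 connected region. Overall, the cross-section is a single solid region. The nearest boundary edge runs (8.50, 15.00)→(8.50, 0.00); distance from the point to it = 1.50 mm. The point is not inside any of the regions above, so it lies outside the cross-section (1.50 mm from the nearest boundary).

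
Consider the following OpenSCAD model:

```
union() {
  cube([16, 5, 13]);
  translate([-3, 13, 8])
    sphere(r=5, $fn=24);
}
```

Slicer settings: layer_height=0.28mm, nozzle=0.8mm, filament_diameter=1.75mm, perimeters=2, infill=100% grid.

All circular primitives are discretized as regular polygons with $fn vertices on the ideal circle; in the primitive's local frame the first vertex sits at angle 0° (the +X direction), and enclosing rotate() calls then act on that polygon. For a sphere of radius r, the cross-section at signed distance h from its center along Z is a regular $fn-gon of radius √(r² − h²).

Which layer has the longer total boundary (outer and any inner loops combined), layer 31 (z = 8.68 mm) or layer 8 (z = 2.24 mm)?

Layer 31 (z = 8.68): the cube is present — its section is the full 16×5 rectangle (perimeter 42.00 mm); the r=5 sphere at (-3, 13) slices to a regular 24-gon of circumradius 4.954 (√(r²−h²) with h=0.68 from center) (perimeter = 2·24·4.954·sin(180°/24) = 31.04 mm); Combining (union): the 2 present regions are separate (no shared area or edge), so areas and boundary lengths simply add and each stays a separate island — boundary = 73.04 mm. So its perimeter = 73.04 mm. Layer 8 (z = 2.24): the 16×5 cube contributes its full rectangle (perimeter 42.00 mm); the sphere at (-3, 13) is not intersected at this z (|z−center|=5.760 > r=5); Merging all regions: only the 16×5 cube is present, so the union is just that shape — boundary = 42.00 mm. So its perimeter = 42.00 mm. Layer 31 is larger (73.04 vs 42.00 mm).

layer 31 (z = 8.68 mm)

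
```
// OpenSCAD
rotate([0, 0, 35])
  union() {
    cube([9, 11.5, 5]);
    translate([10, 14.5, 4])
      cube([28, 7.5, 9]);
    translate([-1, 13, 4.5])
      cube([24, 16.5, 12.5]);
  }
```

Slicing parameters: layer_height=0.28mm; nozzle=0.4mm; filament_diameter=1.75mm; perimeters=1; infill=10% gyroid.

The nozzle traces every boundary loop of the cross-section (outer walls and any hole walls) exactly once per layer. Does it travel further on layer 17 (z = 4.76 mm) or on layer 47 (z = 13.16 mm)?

layer 17 (z = 4.76 mm)

Layer 17 (z = 4.76): the 9×11.5 cube contributes its full rectangle (perimeter 41.00 mm); the cube at (10, 14.5) (footprint 28×7.5) is included at this height (perimeter 71.00 mm); the cube at (-1, 13) is present — its section is the full 24×16.5 rectangle (perimeter 81.00 mm); Combining (union): the regions partially overlap (shared area 97.50 mm²), so the edge portions inside another operand are dropped and the merged outline is re-measured after clipping — boundary = 152.00 mm; (whole slice rotated 35° about Z — lengths, areas and connectivity unchanged). So its perimeter = 152.00 mm. Layer 47 (z = 13.16): the cube is not intersected at this z (z outside [0, 5]); the cube at (10, 14.5) does not reach this height (z outside [4, 13]); the cube at (-1, 13) is present — its section is the full 24×16.5 rectangle (perimeter 81.00 mm); Taking the union: only the 24×16.5 cube at (-1, 13) is present, so the union is just that shape — boundary = 81.00 mm; (whole slice rotated 35° about Z — lengths, areas and connectivity unchanged). So its perimeter = 81.00 mm. Layer 17 is larger (152.00 vs 81.00 mm).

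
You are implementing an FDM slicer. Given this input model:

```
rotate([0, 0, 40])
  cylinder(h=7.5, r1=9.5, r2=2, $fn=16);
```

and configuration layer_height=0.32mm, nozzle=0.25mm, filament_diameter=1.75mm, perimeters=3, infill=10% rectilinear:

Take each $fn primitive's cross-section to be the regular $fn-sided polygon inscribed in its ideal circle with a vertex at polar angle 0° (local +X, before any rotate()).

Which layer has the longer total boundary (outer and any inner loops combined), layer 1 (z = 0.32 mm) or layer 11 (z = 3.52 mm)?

Layer 1 (z = 0.32): the cone contributes a regular 16-gon of circumradius 9.180 (interpolated between r1=9.5 and r2=2 at t=0.043) (perimeter = 2·16·9.180·sin(180°/16) = 57.31 mm); (whole slice rotated 40° about Z — lengths, areas and connectivity unchanged). So its perimeter = 57.31 mm. Layer 11 (z = 3.52): the cone: at t=0.469 of its height the radius interpolates to r₁+(r₂−r₁)t = 5.980, giving a regular 16-gon of that circumradius (perimeter = 2·16·5.980·sin(180°/16) = 37.33 mm); (whole slice rotated 40° about Z — lengths, areas and connectivity unchanged). So its perimeter = 37.33 mm. Layer 1 is larger (57.31 vs 37.33 mm).

layer 1 (z = 0.32 mm)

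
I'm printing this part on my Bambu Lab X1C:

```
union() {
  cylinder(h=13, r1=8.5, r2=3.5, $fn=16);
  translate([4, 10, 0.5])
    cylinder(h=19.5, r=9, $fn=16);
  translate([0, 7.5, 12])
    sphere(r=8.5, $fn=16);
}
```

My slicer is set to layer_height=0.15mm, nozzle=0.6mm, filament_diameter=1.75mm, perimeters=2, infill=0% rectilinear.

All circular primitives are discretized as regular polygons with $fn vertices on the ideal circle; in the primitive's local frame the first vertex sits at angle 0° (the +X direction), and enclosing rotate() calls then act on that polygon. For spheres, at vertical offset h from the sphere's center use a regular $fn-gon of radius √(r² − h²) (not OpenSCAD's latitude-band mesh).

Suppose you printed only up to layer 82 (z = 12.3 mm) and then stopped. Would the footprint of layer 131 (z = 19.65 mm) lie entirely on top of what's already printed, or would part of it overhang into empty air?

entirely on top

Compare the two slices. At z = 12.3: the cone: at t=0.946 of its height the radius interpolates to r₁+(r₂−r₁)t = 3.769, giving a regular 16-gon of that circumradius (area = (16/2)·3.769²·sin(360°/16) = 43.49 mm²); the r=9 cylinder at (4, 10) gives a regular 16-gon of circumradius 9 (constant along its height) (area = (16/2)·9.000²·sin(360°/16) = 247.98 mm²); the r=8.5 sphere at (0, 7.5) contributes a regular 16-gon of circumradius √(8.5²−0.3²) = 8.495 (area = (16/2)·8.495²·sin(360°/16) = 220.92 mm²); Combining (union): the regions partially overlap — summed areas 512.39 mm² minus the doubly-counted overlap 179.82 mm² gives 332.57 mm² — area = 332.57 mm². At z = 19.65: the cone does not reach this height (z outside [0, 13]); the cylinder at (4, 10): section is a regular 16-gon, circumradius r=9 (area = (16/2)·9.000²·sin(360°/16) = 247.98 mm²); the r=8.5 sphere at (0, 7.5) slices to a regular 16-gon of circumradius 3.705 (√(r²−h²) with h=7.65 from center) (area = (16/2)·3.705²·sin(360°/16) = 42.03 mm²); Combining (union): the r=8.5 sphere at (0, 7.5) lies entirely inside the r=9 cylinder at (4, 10), so the union is just the r=9 cylinder at (4, 10) — area = 247.98 mm². Checking containment: the cross-section at z = 19.65 is a subset of the cross-section at z = 12.3.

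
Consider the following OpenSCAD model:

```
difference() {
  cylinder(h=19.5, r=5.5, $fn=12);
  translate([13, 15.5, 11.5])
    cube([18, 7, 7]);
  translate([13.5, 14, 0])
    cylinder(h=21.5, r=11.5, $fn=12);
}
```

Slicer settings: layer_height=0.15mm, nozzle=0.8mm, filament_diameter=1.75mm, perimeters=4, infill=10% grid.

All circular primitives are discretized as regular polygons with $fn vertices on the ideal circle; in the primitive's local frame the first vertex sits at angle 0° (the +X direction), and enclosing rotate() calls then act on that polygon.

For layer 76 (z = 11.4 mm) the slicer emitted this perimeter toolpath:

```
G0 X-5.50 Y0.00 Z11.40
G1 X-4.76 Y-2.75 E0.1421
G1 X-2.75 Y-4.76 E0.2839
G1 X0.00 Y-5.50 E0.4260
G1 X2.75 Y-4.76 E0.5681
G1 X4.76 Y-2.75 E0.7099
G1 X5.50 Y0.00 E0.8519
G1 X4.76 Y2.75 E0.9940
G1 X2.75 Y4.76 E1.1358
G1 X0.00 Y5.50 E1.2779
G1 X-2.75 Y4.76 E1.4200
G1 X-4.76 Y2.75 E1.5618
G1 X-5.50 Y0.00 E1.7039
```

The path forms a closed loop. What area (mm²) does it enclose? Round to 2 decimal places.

Apply the shoelace formula to the sequence of (X, Y) vertices; enclosed area = 90.69 mm².

90.69 mm²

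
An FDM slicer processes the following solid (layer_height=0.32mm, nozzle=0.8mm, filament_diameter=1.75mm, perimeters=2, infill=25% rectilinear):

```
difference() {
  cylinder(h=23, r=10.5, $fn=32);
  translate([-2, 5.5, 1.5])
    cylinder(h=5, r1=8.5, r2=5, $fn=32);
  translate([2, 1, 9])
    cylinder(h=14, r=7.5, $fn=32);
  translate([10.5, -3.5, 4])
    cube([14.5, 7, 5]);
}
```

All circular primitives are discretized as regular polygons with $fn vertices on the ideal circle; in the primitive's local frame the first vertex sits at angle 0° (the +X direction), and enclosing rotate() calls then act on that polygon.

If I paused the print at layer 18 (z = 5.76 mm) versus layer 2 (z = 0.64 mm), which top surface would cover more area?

Layer 18 (z = 5.76): the r=10.5 cylinder gives a regular 32-gon of circumradius 10.5 (constant along its height) (area = (32/2)·10.500²·sin(360°/32) = 344.14 mm²); the cone at (-2, 5.5) (r1=8.5→r2=5) has section circumradius 5.518 here — a regular 32-gon (area = (32/2)·5.518²·sin(360°/32) = 95.04 mm²); the cylinder at (2, 1) is not intersected at this z (z outside [9, 23]); the cube at (10.5, -3.5) (footprint 14.5×7) is included at this height (area 101.50 mm²); Subtracting the remaining from the first: starting from the r=10.5 cylinder (344.14 mm²), the cone at (-2, 5.5) partially overlaps it — only the 90.13 mm² overlap (of its 95.04 mm²) is removed, clipping the outline; the 14.5×7 cube at (10.5, -3.5) misses the remaining region (no effect) — area = 254.01 mm². So its area = 254.01 mm². Layer 2 (z = 0.64): the r=10.5 cylinder gives a regular 32-gon of circumradius 10.5 (constant along its height) (area = (32/2)·10.500²·sin(360°/32) = 344.14 mm²); the cone at (-2, 5.5) is not intersected at this z (z outside [1.5, 6.5]); the cylinder at (2, 1) does not reach this height (z outside [9, 23]); the cube at (10.5, -3.5) is not intersected at this z (z outside [4, 9]); Subtracting the remaining from the first: none of the subtracted shapes is present at this height, so the r=10.5 cylinder is unchanged — area = 344.14 mm². So its area = 344.14 mm². Layer 2 is larger (344.14 vs 254.01 mm²).

layer 2 (z = 0.64 mm)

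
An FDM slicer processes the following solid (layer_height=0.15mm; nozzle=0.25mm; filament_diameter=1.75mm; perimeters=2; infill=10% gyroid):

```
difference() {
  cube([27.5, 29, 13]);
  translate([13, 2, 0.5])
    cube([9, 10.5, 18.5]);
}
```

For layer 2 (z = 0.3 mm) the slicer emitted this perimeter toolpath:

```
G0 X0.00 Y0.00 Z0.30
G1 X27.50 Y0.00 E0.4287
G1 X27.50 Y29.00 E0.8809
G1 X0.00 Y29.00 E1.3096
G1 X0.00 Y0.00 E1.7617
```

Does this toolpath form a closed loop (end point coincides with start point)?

yes

Start point (G0): (0.00, 0.00). End point (last G1): the path returns to the start — closed.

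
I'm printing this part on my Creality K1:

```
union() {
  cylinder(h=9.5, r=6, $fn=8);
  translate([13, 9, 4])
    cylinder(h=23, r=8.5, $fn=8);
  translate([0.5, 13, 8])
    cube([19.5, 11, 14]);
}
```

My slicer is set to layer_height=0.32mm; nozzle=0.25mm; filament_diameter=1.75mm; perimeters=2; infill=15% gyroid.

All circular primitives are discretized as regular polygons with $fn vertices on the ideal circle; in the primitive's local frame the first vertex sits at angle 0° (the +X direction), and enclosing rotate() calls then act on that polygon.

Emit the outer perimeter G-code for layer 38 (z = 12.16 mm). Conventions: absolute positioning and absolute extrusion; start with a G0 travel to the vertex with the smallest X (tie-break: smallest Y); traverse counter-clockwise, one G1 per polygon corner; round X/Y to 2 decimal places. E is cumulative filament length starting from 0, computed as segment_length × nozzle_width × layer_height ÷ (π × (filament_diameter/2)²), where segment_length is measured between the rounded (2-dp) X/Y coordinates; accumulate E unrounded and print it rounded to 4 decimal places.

At z = 12.16 mm: the cylinder does not reach this height (z outside [0, 9.5]); the r=8.5 cylinder at (13, 9) contributes a regular 8-gon of circumradius 8.5; the cube at (0.5, 13) is present — its section is the full 19.5×11 rectangle; Combining (union): the regions partially overlap (shared area 40.80 mm²), so overlapping operands fuse into one piece — 1 connected region. The outline is a single polygon with 11 vertices. Extrusion per mm of travel: 0.25 × 0.32 / (π × 0.875²) = 0.033260. Accumulating E over each segment gives final E = 2.7274.

G0 X0.50 Y13.00 Z12.16
G1 X6.16 Y13.00 E0.1883
G1 X4.50 Y9.00 E0.3323
G1 X6.99 Y2.99 E0.5487
G1 X13.00 Y0.50 E0.7650
G1 X19.01 Y2.99 E0.9814
G1 X21.50 Y9.00 E1.1978
G1 X19.84 Y13.00 E1.3418
G1 X20.00 Y13.00 E1.3471
G1 X20.00 Y24.00 E1.7130
G1 X0.50 Y24.00 E2.3616
G1 X0.50 Y13.00 E2.7274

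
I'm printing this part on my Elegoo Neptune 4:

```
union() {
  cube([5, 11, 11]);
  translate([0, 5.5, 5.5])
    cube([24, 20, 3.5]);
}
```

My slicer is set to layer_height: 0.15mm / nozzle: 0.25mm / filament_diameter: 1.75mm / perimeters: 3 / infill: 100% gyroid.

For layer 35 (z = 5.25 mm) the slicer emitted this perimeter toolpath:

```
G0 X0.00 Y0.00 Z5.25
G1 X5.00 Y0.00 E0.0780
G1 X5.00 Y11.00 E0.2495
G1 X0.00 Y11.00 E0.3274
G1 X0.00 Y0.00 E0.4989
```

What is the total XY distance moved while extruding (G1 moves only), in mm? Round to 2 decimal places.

32.00 mm

Sum the Euclidean lengths of each G1 segment: total = 32.00 mm.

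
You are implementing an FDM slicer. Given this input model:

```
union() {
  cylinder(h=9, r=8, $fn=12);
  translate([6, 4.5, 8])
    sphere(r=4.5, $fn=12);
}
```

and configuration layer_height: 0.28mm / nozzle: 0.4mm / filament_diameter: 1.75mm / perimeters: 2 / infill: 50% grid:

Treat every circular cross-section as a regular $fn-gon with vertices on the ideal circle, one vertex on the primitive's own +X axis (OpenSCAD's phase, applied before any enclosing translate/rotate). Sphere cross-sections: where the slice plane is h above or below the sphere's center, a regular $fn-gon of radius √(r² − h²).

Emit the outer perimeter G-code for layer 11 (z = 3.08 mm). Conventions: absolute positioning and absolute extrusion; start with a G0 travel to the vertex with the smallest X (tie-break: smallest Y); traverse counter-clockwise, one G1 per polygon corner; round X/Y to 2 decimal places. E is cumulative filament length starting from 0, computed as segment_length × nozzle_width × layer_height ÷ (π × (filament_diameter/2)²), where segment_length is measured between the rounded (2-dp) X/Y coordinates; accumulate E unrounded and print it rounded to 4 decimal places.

G0 X-8.00 Y0.00 Z3.08
G1 X-6.93 Y-4.00 E0.1928
G1 X-4.00 Y-6.93 E0.3858
G1 X0.00 Y-8.00 E0.5786
G1 X4.00 Y-6.93 E0.7714
G1 X6.93 Y-4.00 E0.9643
G1 X8.00 Y0.00 E1.1571
G1 X6.93 Y4.00 E1.3499
G1 X4.00 Y6.93 E1.5429
G1 X0.00 Y8.00 E1.7357
G1 X-4.00 Y6.93 E1.9285
G1 X-6.93 Y4.00 E2.1214
G1 X-8.00 Y0.00 E2.3142

At z = 3.08 mm: the r=8 cylinder gives a regular 12-gon of circumradius 8 (constant along its height); the sphere at (6, 4.5) does not reach this height (|z−center|=4.920 > r=4.5); Merging all regions: only the r=8 cylinder is present, so the union is just that shape — 1 connected region. The outline is a single polygon with 12 vertices. Extrusion per mm of travel: 0.4 × 0.28 / (π × 0.875²) = 0.046564. Accumulating E over each segment gives final E = 2.3142.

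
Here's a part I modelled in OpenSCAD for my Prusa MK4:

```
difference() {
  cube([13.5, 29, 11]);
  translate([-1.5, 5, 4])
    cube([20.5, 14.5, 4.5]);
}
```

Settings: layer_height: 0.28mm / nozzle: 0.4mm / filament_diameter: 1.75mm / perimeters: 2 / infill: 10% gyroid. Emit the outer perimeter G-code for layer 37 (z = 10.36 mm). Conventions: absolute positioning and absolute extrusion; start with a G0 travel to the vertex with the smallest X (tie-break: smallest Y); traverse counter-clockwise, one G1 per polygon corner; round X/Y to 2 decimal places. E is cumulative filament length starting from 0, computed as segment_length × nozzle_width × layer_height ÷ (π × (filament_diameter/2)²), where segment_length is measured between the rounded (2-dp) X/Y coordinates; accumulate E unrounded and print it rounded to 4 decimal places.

G0 X0.00 Y0.00 Z10.36
G1 X13.50 Y0.00 E0.6286
G1 X13.50 Y29.00 E1.9790
G1 X0.00 Y29.00 E2.6076
G1 X0.00 Y0.00 E3.9580

At z = 10.36 mm: the cube is present — its section is the full 13.5×29 rectangle; the cube at (-1.5, 5) is not intersected at this z (z outside [4, 8.5]); After the difference (first − rest): none of the subtracted shapes is present at this height, so the 13.5×29 cube is unchanged — 1 connected region. The outline is a single polygon with 4 vertices. Extrusion per mm of travel: 0.4 × 0.28 / (π × 0.875²) = 0.046564. Accumulating E over each segment gives final E = 3.9580.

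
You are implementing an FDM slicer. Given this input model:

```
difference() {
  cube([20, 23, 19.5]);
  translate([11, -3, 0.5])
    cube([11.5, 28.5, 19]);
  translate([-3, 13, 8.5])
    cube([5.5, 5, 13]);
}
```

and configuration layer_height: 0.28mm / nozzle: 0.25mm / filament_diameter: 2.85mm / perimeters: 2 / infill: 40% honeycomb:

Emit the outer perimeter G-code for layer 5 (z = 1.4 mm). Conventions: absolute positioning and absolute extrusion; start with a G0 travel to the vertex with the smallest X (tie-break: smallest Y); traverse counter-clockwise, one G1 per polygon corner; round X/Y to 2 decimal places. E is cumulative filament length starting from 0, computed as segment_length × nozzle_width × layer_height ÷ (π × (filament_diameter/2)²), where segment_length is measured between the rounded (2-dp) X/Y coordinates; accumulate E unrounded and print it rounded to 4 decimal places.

At z = 1.4 mm: the cube (footprint 20×23) is included at this height; the 11.5×28.5 cube at (11, -3) contributes its full rectangle; the cube at (-3, 13) is absent (z outside [8.5, 21.5]); After the difference (first − rest): starting from the 20×23 cube, the 11.5×28.5 cube at (11, -3) partially overlaps it — only the 207.00 mm² overlap (of its 327.75 mm²) is removed, clipping the outline — 1 connected region. The outline is a single polygon with 4 vertices. Extrusion per mm of travel: 0.25 × 0.28 / (π × 1.425²) = 0.010973. Accumulating E over each segment gives final E = 0.7462.

G0 X0.00 Y0.00 Z1.40
G1 X11.00 Y0.00 E0.1207
G1 X11.00 Y23.00 E0.3731
G1 X0.00 Y23.00 E0.4938
G1 X0.00 Y0.00 E0.7462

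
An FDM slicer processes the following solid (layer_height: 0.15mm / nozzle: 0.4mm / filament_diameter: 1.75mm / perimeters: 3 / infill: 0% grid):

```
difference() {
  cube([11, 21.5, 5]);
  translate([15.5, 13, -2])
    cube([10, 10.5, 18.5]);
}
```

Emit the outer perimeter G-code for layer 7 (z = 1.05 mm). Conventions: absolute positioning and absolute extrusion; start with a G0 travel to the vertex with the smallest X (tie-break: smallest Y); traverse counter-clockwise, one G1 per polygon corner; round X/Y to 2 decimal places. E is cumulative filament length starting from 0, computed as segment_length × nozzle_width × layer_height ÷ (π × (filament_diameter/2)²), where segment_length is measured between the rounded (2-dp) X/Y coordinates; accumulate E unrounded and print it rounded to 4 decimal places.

G0 X0.00 Y0.00 Z1.05
G1 X11.00 Y0.00 E0.2744
G1 X11.00 Y21.50 E0.8107
G1 X0.00 Y21.50 E1.0851
G1 X0.00 Y0.00 E1.6214

At z = 1.05 mm: the cube (footprint 11×21.5) is included at this height; the cube at (15.5, 13) is present — its section is the full 10×10.5 rectangle; Taking the first minus the rest: starting from the 11×21.5 cube, the 10×10.5 cube at (15.5, 13) misses the remaining region (no effect) — 1 connected region. The outline is a single polygon with 4 vertices. Extrusion per mm of travel: 0.4 × 0.15 / (π × 0.875²) = 0.024945. Accumulating E over each segment gives final E = 1.6214.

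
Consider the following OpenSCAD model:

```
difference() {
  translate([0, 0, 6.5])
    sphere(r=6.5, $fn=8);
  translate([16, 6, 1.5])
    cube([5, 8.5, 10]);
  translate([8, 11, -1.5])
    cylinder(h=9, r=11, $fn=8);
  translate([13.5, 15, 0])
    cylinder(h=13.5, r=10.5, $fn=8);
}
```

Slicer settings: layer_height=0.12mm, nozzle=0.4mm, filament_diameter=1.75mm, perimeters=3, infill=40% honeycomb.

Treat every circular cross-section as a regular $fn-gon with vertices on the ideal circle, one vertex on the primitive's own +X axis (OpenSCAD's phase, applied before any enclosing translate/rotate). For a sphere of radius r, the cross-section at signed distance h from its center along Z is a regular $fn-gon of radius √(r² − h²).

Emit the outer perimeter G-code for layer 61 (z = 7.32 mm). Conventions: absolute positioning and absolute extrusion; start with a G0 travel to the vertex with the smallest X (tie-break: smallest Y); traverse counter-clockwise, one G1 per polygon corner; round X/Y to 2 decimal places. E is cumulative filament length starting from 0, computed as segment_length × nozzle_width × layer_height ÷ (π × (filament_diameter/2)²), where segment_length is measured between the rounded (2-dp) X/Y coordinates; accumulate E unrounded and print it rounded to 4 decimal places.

At z = 7.32 mm: the sphere: section is a regular 8-gon, circumradius = √(r²−h²) = √(6.5²−0.82²) = 6.448; the 5×8.5 cube at (16, 6) contributes its full rectangle; the r=11 cylinder at (8, 11) gives a regular 8-gon of circumradius 11 (constant along its height); the cylinder at (13.5, 15): section is a regular 8-gon, circumradius r=10.5; After the difference (first − rest): starting from the r=6.5 sphere, the 5×8.5 cube at (16, 6) misses the remaining region (no effect); the r=11 cylinder at (8, 11) partially overlaps it — only the 17.98 mm² overlap (of its 342.24 mm²) is removed, clipping the outline; the r=10.5 cylinder at (13.5, 15) misses the remaining region (no effect) — 1 connected region. The outline is a single polygon with 9 vertices. Extrusion per mm of travel: 0.4 × 0.12 / (π × 0.875²) = 0.019956. Accumulating E over each segment gives final E = 0.7760.

G0 X-6.45 Y0.00 Z7.32
G1 X-4.56 Y-4.56 E0.0985
G1 X0.00 Y-6.45 E0.1970
G1 X4.56 Y-4.56 E0.2955
G1 X6.45 Y0.00 E0.3940
G1 X6.13 Y0.78 E0.4109
G1 X0.22 Y3.22 E0.5384
G1 X-0.95 Y6.05 E0.5996
G1 X-4.56 Y4.56 E0.6775
G1 X-6.45 Y0.00 E0.7760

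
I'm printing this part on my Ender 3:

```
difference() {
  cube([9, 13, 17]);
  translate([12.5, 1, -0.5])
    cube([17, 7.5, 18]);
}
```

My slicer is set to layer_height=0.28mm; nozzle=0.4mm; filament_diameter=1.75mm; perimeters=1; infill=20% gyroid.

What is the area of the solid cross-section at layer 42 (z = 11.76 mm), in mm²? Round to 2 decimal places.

At z = 11.76 mm: the 9×13 cube contributes its full rectangle (area 117.00 mm²); the cube at (12.5, 1) is present — its section is the full 17×7.5 rectangle (area 127.50 mm²); After the difference (first − rest): starting from the 9×13 cube (117.00 mm²), the 17×7.5 cube at (12.5, 1) misses the remaining region (no effect) — area = 117.00 mm². Overall, the cross-section is a single solid region. Net area = 117.00 mm².

117.00 mm²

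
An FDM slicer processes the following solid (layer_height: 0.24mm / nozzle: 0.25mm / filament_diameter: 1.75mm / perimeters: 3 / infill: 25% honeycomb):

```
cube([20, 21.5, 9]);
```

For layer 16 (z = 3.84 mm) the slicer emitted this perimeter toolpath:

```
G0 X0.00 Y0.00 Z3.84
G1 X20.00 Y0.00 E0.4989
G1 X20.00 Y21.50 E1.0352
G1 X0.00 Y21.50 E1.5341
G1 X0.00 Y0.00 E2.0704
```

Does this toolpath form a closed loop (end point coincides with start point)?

yes

Start point (G0): (0.00, 0.00). End point (last G1): the path returns to the start — closed.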